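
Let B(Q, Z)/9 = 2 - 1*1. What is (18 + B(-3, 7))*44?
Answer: 1188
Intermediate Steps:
B(Q, Z) = 9 (B(Q, Z) = 9*(2 - 1*1) = 9*(2 - 1) = 9*1 = 9)
(18 + B(-3, 7))*44 = (18 + 9)*44 = 27*44 = 1188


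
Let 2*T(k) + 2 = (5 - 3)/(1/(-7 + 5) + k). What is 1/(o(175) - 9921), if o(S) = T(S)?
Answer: -349/3462776 ≈ -0.00010079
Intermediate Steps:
T(k) = -1 + 1/(-½ + k) (T(k) = -1 + ((5 - 3)/(1/(-7 + 5) + k))/2 = -1 + (2/(1/(-2) + k))/2 = -1 + (2/(-½ + k))/2 = -1 + 1/(-½ + k))
o(S) = (3 - 2*S)/(-1 + 2*S)
1/(o(175) - 9921) = 1/((3 - 2*175)/(-1 + 2*175) - 9921) = 1/((3 - 350)/(-1 + 350) - 9921) = 1/(-347/349 - 9921) = 1/(-3462776/349) = -349/3462776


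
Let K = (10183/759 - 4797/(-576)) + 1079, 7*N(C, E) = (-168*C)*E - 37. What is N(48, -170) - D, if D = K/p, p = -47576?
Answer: 3168089524055509/16177362432 ≈ 1.9583e+5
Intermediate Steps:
N(C, E) = -37/7 - 24*C*E (N(C, E) = ((-168*C)*E - 37)/7 = (-168*C*E - 37)/7 = (-37 - 168*C*E)/7 = -37/7 - 24*C*E)
K = 53469763/48576 (K = (10183*(1/759) - 4797*(-1/576)) + 1079 = (10183/759 + 533/64) + 1079 = 1056259/48576 + 1079 = 53469763/48576 ≈ 1100.7)
D = -53469763/2311051776 (D = (53469763/48576)/(-47576) = (53469763/48576)*(-1/47576) = -53469763/2311051776 ≈ -0.023137)
N(48, -170) - D = (-37/7 - 24*48*(-170)) - 1*(-53469763/2311051776) = (-37/7 + 195840) + 53469763/2311051776 = 1370843/7 + 53469763/2311051776 = 3168089524055509/16177362432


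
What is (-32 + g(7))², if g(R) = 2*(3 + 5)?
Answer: 256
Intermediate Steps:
g(R) = 16 (g(R) = 2*8 = 16)
(-32 + g(7))² = (-32 + 16)² = (-16)² = 256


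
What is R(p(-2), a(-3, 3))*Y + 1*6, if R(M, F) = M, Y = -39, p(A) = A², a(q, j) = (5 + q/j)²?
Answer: -150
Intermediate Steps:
R(p(-2), a(-3, 3))*Y + 1*6 = (-2)²*(-39) + 1*6 = 4*(-39) + 6 = -156 + 6 = -150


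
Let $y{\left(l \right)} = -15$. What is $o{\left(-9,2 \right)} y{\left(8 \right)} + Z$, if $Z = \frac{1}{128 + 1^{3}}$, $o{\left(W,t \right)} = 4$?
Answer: $- \frac{7739}{129} \approx -59.992$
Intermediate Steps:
$Z = \frac{1}{129}$ ($Z = \frac{1}{128 + 1} = \frac{1}{129} \approx 0.0077519$)
$o{\left(-9,2 \right)} y{\left(8 \right)} + Z = 4 \left(-15\right) + \frac{1}{129} = -60 + \frac{1}{129} = - \frac{7739}{129}$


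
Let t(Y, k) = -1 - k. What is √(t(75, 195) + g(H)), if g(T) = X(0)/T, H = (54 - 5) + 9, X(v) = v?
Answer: 14*I ≈ 14.0*I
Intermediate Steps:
H = 58 (H = 49 + 9 = 58)
g(T) = 0 (g(T) = 0/T = 0)
√(t(75, 195) + g(H)) = √((-1 - 1*195) + 0) = √((-1 - 195) + 0) = √(-196 + 0) = √(-196) = 14*I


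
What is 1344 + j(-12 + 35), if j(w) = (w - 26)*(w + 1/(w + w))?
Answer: 58647/46 ≈ 1274.9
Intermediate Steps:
j(w) = (-26 + w)*(w + 1/(2*w))
1344 + j(-12 + 35) = 1344 + (½ + (-12 + 35)² - 26*(-12 + 35) - 13/(-12 + 35)) = 1344 + (½ + 23² - 26*23 - 13/23) = 1344 + (½ + 529 - 598 - 13*1/23) = 1344 + (½ + 529 - 598 - 13/23) = 1344 - 3177/46 = 58647/46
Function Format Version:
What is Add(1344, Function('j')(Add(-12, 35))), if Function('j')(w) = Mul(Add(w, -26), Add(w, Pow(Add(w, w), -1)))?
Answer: Rational(58647, 46) ≈ 1274.9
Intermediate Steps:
Function('j')(w) = Mul(Add(-26, w), Add(w, Mul(Rational(1, 2), Pow(w, -1)))) (Function('j')(w) = Mul(Add(-26, w), Add(w, Pow(Mul(2, w), -1))) = Mul(Add(-26, w), Add(w, Mul(Rational(1, 2), Pow(w, -1)))))
Add(1344, Function('j')(Add(-12, 35))) = Add(1344, Add(Rational(1, 2), Pow(Add(-12, 35), 2), Mul(-26, Add(-12, 35)), Mul(-13, Pow(Add(-12, 35), -1)))) = Add(1344, Add(Rational(1, 2), Pow(23, 2), Mul(-26, 23), Mul(-13, Pow(23, -1)))) = Add(1344, Add(Rational(1, 2), 529, -598, Mul(-13, Rational(1, 23)))) = Add(1344, Add(Rational(1, 2), 529, -598, Rational(-13, 23))) = Add(1344, Rational(-3177, 46)) = Rational(58647, 46)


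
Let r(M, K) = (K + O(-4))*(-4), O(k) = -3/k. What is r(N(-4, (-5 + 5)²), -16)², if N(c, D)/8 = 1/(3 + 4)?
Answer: 3721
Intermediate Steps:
N(c, D) = 8/7 (N(c, D) = 8/(3 + 4) = 8/7)
r(M, K) = -3 - 4*K (r(M, K) = (K - 3/(-4))*(-4) = (K - 3*(-¼))*(-4) = (K + ¾)*(-4) = (¾ + K)*(-4) = -3 - 4*K)
r(N(-4, (-5 + 5)²), -16)² = (-3 - 4*(-16))² = (-3 + 64)² = 61² = 3721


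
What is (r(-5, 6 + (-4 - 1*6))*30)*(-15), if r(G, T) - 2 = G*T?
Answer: -9900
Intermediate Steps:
r(G, T) = 2 + G*T
(r(-5, 6 + (-4 - 1*6))*30)*(-15) = ((2 - 5*(6 + (-4 - 1*6)))*30)*(-15) = ((2 - 5*(6 + (-4 - 6)))*30)*(-15) = ((2 - 5*(6 - 10))*30)*(-15) = ((2 - 5*(-4))*30)*(-15) = ((2 + 20)*30)*(-15) = (22*30)*(-15) = 660*(-15) = -9900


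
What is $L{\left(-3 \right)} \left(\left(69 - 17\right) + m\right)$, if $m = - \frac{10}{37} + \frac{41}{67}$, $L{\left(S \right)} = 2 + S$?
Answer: $- \frac{129755}{2479} \approx -52.342$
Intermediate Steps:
$m = \frac{847}{2479}$ ($m = \left(-10\right) \frac{1}{37} + 41 \cdot \frac{1}{67} = - \frac{10}{37} + \frac{41}{67} = \frac{847}{2479} \approx 0.34167$)
$L{\left(-3 \right)} \left(\left(69 - 17\right) + m\right) = \left(2 - 3\right) \left(\left(69 - 17\right) + \frac{847}{2479}\right) = - (\left(69 - 17\right) + \frac{847}{2479}) = - (52 + \frac{847}{2479}) = \left(-1\right) \frac{129755}{2479} = - \frac{129755}{2479}$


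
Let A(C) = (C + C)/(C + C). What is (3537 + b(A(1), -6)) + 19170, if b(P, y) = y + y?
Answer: 22695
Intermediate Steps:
A(C) = 1 (A(C) = (2*C)/((2*C)) = (2*C)*(1/(2*C)) = 1)
b(P, y) = 2*y
(3537 + b(A(1), -6)) + 19170 = (3537 + 2*(-6)) + 19170 = (3537 - 12) + 19170 = 3525 + 19170 = 22695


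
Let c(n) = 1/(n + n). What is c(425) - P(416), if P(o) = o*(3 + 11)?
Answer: -4950399/850 ≈ -5824.0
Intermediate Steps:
c(n) = 1/(2*n)
P(o) = 14*o (P(o) = o*14 = 14*o)
c(425) - P(416) = (1/2)/425 - 14*416 = (1/2)*(1/425) - 1*5824 = 1/850 - 5824 = -4950399/850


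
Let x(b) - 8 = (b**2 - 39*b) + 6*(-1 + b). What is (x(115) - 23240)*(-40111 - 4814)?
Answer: 620324400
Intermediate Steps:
x(b) = 2 + b**2 - 33*b (x(b) = 8 + ((b**2 - 39*b) + 6*(-1 + b)) = 8 + ((b**2 - 39*b) + (-6 + 6*b)) = 8 + (-6 + b**2 - 33*b) = 2 + b**2 - 33*b)
(x(115) - 23240)*(-40111 - 4814) = ((2 + 115**2 - 33*115) - 23240)*(-40111 - 4814) = ((2 + 13225 - 3795) - 23240)*(-44925) = (9432 - 23240)*(-44925) = -13808*(-44925) = 620324400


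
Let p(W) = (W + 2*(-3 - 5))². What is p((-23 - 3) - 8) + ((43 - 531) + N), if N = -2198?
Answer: -186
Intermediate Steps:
p(W) = (-16 + W)² (p(W) = (W + 2*(-8))² = (W - 16)² = (-16 + W)²)
p((-23 - 3) - 8) + ((43 - 531) + N) = (-16 + ((-23 - 3) - 8))² + ((43 - 531) - 2198) = (-16 + (-26 - 8))² + (-488 - 2198) = (-16 - 34)² - 2686 = (-50)² - 2686 = 2500 - 2686 = -186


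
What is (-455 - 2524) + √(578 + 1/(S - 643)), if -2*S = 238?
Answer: -2979 + √335611470/762 ≈ -2955.0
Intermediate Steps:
S = -119 (S = -½*238 = -119)
(-455 - 2524) + √(578 + 1/(S - 643)) = (-455 - 2524) + √(578 + 1/(-119 - 643)) = -2979 + √(578 + 1/(-762)) = -2979 + √(578 - 1/762) = -2979 + √(440435/762) = -2979 + √335611470/762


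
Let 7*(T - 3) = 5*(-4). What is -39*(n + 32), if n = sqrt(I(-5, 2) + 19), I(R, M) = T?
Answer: -1248 - 39*sqrt(938)/7 ≈ -1418.6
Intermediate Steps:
T = 1/7 (T = 3 + (5*(-4))/7 = 3 + (1/7)*(-20) = 3 - 20/7 = 1/7 ≈ 0.14286)
I(R, M) = 1/7
n = sqrt(938)/7 (n = sqrt(1/7 + 19) = sqrt(134/7) = sqrt(938)/7 ≈ 4.3753)
-39*(n + 32) = -39*(sqrt(938)/7 + 32) = -39*(32 + sqrt(938)/7) = -1248 - 39*sqrt(938)/7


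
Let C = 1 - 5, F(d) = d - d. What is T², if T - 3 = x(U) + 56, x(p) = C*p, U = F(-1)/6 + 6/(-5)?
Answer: 101761/25 ≈ 4070.4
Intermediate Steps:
F(d) = 0
C = -4
U = -6/5 (U = 0/6 + 6/(-5) = 0*(⅙) + 6*(-⅕) = 0 - 6/5 = -6/5 ≈ -1.2000)
x(p) = -4*p
T = 319/5 (T = 3 + (-4*(-6/5) + 56) = 3 + (24/5 + 56) = 3 + 304/5 = 319/5 ≈ 63.800)
T² = (319/5)² = 101761/25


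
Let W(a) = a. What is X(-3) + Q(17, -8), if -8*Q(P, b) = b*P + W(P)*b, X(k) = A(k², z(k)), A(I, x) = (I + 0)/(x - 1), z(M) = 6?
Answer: 179/5 ≈ 35.800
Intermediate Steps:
A(I, x) = I/(-1 + x)
X(k) = k²/5 (X(k) = k²/(-1 + 6) = k²/5)
Q(P, b) = -P*b/4 (Q(P, b) = -(b*P + P*b)/8 = -(P*b + P*b)/8 = -P*b/4)
X(-3) + Q(17, -8) = (⅕)*(-3)² - ¼*17*(-8) = (⅕)*9 + 34 = 9/5 + 34 = 179/5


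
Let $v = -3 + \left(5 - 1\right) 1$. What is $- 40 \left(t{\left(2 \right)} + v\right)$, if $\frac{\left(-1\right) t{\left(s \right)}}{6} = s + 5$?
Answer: $1640$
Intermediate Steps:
$t{\left(s \right)} = -30 - 6 s$ ($t{\left(s \right)} = - 6 \left(s + 5\right) = - 6 \left(5 + s\right) = -30 - 6 s$)
$v = 1$ ($v = -3 + \left(5 - 1\right) 1 = -3 + 4 \cdot 1 = -3 + 4 = 1$)
$- 40 \left(t{\left(2 \right)} + v\right) = - 40 \left(\left(-30 - 12\right) + 1\right) = - 40 \left(-42 + 1\right) = \left(-40\right) \left(-41\right) = 1640$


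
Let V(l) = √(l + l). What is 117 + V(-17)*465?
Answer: 117 + 465*I*√34 ≈ 117.0 + 2711.4*I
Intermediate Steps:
V(l) = √2*√l (V(l) = √(2*l) = √2*√l)
117 + V(-17)*465 = 117 + (√2*√(-17))*465 = 117 + (√2*(I*√17))*465 = 117 + (I*√34)*465 = 117 + 465*I*√34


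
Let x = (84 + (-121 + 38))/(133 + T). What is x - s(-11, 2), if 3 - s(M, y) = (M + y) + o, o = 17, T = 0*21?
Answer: 666/133 ≈ 5.0075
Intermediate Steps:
T = 0
s(M, y) = -14 - M - y (s(M, y) = 3 - ((M + y) + 17) = 3 - (17 + M + y) = 3 + (-17 - M - y) = -14 - M - y)
x = 1/133 (x = (84 + (-121 + 38))/(133 + 0) = (84 - 83)/133 = 1*(1/133) = 1/133 ≈ 0.0075188)
x - s(-11, 2) = 1/133 - (-14 - 1*(-11) - 1*2) = 1/133 - (-14 + 11 - 2) = 1/133 - 1*(-5) = 1/133 + 5 = 666/133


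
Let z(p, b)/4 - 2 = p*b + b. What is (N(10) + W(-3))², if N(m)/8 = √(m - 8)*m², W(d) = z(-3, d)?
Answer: 1281024 + 51200*√2 ≈ 1.3534e+6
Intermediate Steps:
z(p, b) = 8 + 4*b + 4*b*p (z(p, b) = 8 + 4*(p*b + b) = 8 + 4*(b*p + b) = 8 + 4*(b + b*p) = 8 + (4*b + 4*b*p) = 8 + 4*b + 4*b*p)
W(d) = 8 - 8*d (W(d) = 8 + 4*d + 4*d*(-3) = 8 + 4*d - 12*d = 8 - 8*d)
N(m) = 8*m²*√(-8 + m) (N(m) = 8*(√(m - 8)*m²) = 8*(√(-8 + m)*m²) = 8*(m²*√(-8 + m)) = 8*m²*√(-8 + m))
(N(10) + W(-3))² = (8*10²*√(-8 + 10) + (8 - 8*(-3)))² = (8*100*√2 + (8 + 24))² = (800*√2 + 32)² = (32 + 800*√2)²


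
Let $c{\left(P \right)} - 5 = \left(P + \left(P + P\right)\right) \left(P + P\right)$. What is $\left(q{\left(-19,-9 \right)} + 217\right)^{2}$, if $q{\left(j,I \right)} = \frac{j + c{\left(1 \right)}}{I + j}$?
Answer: $\frac{2313441}{49} \approx 47213.0$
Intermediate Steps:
$c{\left(P \right)} = 5 + 6 P^{2}$ ($c{\left(P \right)} = 5 + \left(P + \left(P + P\right)\right) \left(P + P\right) = 5 + \left(P + 2 P\right) 2 P = 5 + 3 P 2 P = 5 + 6 P^{2}$)
$q{\left(j,I \right)} = \frac{11 + j}{I + j}$ ($q{\left(j,I \right)} = \frac{j + \left(5 + 6 \cdot 1^{2}\right)}{I + j} = \frac{j + \left(5 + 6 \cdot 1\right)}{I + j} = \frac{j + \left(5 + 6\right)}{I + j} = \frac{j + 11}{I + j} = \frac{11 + j}{I + j}$)
$\left(q{\left(-19,-9 \right)} + 217\right)^{2} = \left(\frac{11 - 19}{-9 - 19} + 217\right)^{2} = \left(\frac{1}{-28} \left(-8\right) + 217\right)^{2} = \left(\left(- \frac{1}{28}\right) \left(-8\right) + 217\right)^{2} = \left(\frac{2}{7} + 217\right)^{2} = \left(\frac{1521}{7}\right)^{2} = \frac{2313441}{49}$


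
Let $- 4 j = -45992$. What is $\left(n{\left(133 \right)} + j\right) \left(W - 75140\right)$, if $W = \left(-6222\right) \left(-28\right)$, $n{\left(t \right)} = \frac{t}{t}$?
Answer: $1139274924$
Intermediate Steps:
$j = 11498$ ($j = \left(- \frac{1}{4}\right) \left(-45992\right) = 11498$)
$n{\left(t \right)} = 1$
$W = 174216$
$\left(n{\left(133 \right)} + j\right) \left(W - 75140\right) = \left(1 + 11498\right) \left(174216 - 75140\right) = 11499 \cdot 99076 = 1139274924$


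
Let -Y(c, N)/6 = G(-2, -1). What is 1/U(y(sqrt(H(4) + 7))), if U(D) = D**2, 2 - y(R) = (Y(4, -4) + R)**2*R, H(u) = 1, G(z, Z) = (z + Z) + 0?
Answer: 240897/159998400004 - 23738*sqrt(2)/39999600001 ≈ 6.6635e-7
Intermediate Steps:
G(z, Z) = Z + z (G(z, Z) = (Z + z) + 0 = Z + z)
Y(c, N) = 18 (Y(c, N) = -6*(-1 - 2) = -6*(-3) = 18)
y(R) = 2 - R*(18 + R)**2 (y(R) = 2 - (18 + R)**2*R = 2 - R*(18 + R)**2)
1/U(y(sqrt(H(4) + 7))) = 1/((2 - sqrt(1 + 7)*(18 + sqrt(1 + 7))**2)**2) = 1/((2 - sqrt(8)*(18 + sqrt(8))**2)**2) = 1/((2 - 2*sqrt(2)*(18 + 2*sqrt(2))**2)**2) = (2 - 2*sqrt(2)*(18 + 2*sqrt(2))**2)**(-2)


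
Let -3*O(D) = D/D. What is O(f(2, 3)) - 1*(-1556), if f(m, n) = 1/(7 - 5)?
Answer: 4667/3 ≈ 1555.7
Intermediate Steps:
f(m, n) = 1/2
O(D) = -1/3 (O(D) = -D/(3*D) = -1/3*1 = -1/3)
O(f(2, 3)) - 1*(-1556) = -1/3 - 1*(-1556) = -1/3 + 1556 = 4667/3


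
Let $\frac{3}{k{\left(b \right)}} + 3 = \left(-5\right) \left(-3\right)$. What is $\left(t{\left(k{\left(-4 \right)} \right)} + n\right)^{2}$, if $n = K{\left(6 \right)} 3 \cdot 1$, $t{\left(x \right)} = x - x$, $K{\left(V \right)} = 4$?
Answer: $144$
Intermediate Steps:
$k{\left(b \right)} = \frac{1}{4}$ ($k{\left(b \right)} = \frac{3}{-3 - -15} = \frac{3}{-3 + 15} = \frac{3}{12} = 3 \cdot \frac{1}{12} = \frac{1}{4}$)
$t{\left(x \right)} = 0$
$n = 12$ ($n = 4 \cdot 3 \cdot 1 = 12 \cdot 1 = 12$)
$\left(t{\left(k{\left(-4 \right)} \right)} + n\right)^{2} = \left(0 + 12\right)^{2} = 12^{2} = 144$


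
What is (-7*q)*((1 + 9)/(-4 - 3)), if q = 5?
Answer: 50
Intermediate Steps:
(-7*q)*((1 + 9)/(-4 - 3)) = (-7*5)*((1 + 9)/(-4 - 3)) = -350/(-7) = -350*(-1)/7 = -35*(-10/7) = 50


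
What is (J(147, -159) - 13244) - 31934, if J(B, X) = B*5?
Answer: -44443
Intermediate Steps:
J(B, X) = 5*B
(J(147, -159) - 13244) - 31934 = (5*147 - 13244) - 31934 = (735 - 13244) - 31934 = -12509 - 31934 = -44443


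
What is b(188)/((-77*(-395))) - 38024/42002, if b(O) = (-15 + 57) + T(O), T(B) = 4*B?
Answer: -561575186/638745415 ≈ -0.87918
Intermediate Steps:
b(O) = 42 + 4*O (b(O) = (-15 + 57) + 4*O = 42 + 4*O)
b(188)/((-77*(-395))) - 38024/42002 = (42 + 4*188)/((-77*(-395))) - 38024/42002 = (42 + 752)/30415 - 38024*1/42002 = 794*(1/30415) - 19012/21001 = 794/30415 - 19012/21001 = -561575186/638745415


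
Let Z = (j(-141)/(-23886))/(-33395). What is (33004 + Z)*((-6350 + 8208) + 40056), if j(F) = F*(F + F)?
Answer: 61302482047621266/44315165 ≈ 1.3833e+9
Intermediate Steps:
j(F) = 2*F**2 (j(F) = F*(2*F) = 2*F**2)
Z = 2209/44315165 (Z = ((2*(-141)**2)/(-23886))/(-33395) = ((2*19881)*(-1/23886))*(-1/33395) = (39762*(-1/23886))*(-1/33395) = -2209/1327*(-1/33395) = 2209/44315165 ≈ 4.9847e-5)
(33004 + Z)*((-6350 + 8208) + 40056) = (33004 + 2209/44315165)*((-6350 + 8208) + 40056) = 1462577707869*(1858 + 40056)/44315165 = (1462577707869/44315165)*41914 = 61302482047621266/44315165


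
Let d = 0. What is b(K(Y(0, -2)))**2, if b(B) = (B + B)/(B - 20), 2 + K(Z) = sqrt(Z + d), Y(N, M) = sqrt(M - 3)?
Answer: 4*(2 - 5**(1/4)*sqrt(I))**2/(22 - 5**(1/4)*sqrt(I))**2 ≈ -0.00025052 - 0.018252*I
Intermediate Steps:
Y(N, M) = sqrt(-3 + M)
K(Z) = -2 + sqrt(Z) (K(Z) = -2 + sqrt(Z + 0) = -2 + sqrt(Z))
b(B) = 2*B/(-20 + B) (b(B) = (2*B)/(-20 + B) = 2*B/(-20 + B))
b(K(Y(0, -2)))**2 = (2*(-2 + sqrt(sqrt(-3 - 2)))/(-20 + (-2 + sqrt(sqrt(-3 - 2)))))**2 = (2*(-2 + sqrt(sqrt(-5)))/(-20 + (-2 + sqrt(sqrt(-5)))))**2 = (2*(-2 + sqrt(I*sqrt(5)))/(-20 + (-2 + sqrt(I*sqrt(5)))))**2 = (2*(-2 + 5**(1/4)*sqrt(I))/(-20 + (-2 + 5**(1/4)*sqrt(I))))**2 = (2*(-2 + 5**(1/4)*sqrt(I))/(-22 + 5**(1/4)*sqrt(I)))**2 = 4*(-2 + 5**(1/4)*sqrt(I))**2/(-22 + 5**(1/4)*sqrt(I))**2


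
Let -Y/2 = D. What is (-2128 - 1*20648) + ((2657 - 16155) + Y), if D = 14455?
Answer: -65184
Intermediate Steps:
Y = -28910 (Y = -2*14455 = -28910)
(-2128 - 1*20648) + ((2657 - 16155) + Y) = (-2128 - 1*20648) + ((2657 - 16155) - 28910) = (-2128 - 20648) + (-13498 - 28910) = -22776 - 42408 = -65184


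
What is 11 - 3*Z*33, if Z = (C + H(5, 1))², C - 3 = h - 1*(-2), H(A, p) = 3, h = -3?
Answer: -2464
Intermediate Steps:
C = 2 (C = 3 + (-3 - 1*(-2)) = 3 + (-3 + 2) = 3 - 1 = 2)
Z = 25 (Z = (2 + 3)² = 5² = 25)
11 - 3*Z*33 = 11 - 3*25*33 = 11 - 75*33 = 11 - 2475 = -2464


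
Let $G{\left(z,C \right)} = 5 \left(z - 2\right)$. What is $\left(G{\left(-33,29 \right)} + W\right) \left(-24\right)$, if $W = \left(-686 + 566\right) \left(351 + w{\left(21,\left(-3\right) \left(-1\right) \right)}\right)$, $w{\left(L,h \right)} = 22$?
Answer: $1078440$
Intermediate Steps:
$G{\left(z,C \right)} = -10 + 5 z$ ($G{\left(z,C \right)} = 5 \left(-2 + z\right) = -10 + 5 z$)
$W = -44760$ ($W = \left(-686 + 566\right) \left(351 + 22\right) = \left(-120\right) 373 = -44760$)
$\left(G{\left(-33,29 \right)} + W\right) \left(-24\right) = \left(\left(-10 + 5 \left(-33\right)\right) - 44760\right) \left(-24\right) = \left(\left(-10 - 165\right) - 44760\right) \left(-24\right) = \left(-175 - 44760\right) \left(-24\right) = \left(-44935\right) \left(-24\right) = 1078440$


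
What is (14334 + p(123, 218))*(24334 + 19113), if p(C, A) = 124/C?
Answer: 76606011082/123 ≈ 6.2281e+8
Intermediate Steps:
(14334 + p(123, 218))*(24334 + 19113) = (14334 + 124/123)*(24334 + 19113) = (14334 + 124*(1/123))*43447 = (14334 + 124/123)*43447 = (1763206/123)*43447 = 76606011082/123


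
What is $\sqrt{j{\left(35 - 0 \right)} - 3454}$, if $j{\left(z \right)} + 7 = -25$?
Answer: $i \sqrt{3486} \approx 59.042 i$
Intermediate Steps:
$j{\left(z \right)} = -32$ ($j{\left(z \right)} = -7 - 25 = -32$)
$\sqrt{j{\left(35 - 0 \right)} - 3454} = \sqrt{-32 - 3454} = \sqrt{-3486} = i \sqrt{3486}$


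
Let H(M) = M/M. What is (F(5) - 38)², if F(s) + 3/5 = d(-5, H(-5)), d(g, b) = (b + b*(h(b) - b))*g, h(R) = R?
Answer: 47524/25 ≈ 1901.0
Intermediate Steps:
H(M) = 1
d(g, b) = b*g (d(g, b) = (b + b*(b - b))*g = (b + b*0)*g = (b + 0)*g = b*g)
F(s) = -28/5 (F(s) = -⅗ + 1*(-5) = -⅗ - 5 = -28/5)
(F(5) - 38)² = (-28/5 - 38)² = (-218/5)² = 47524/25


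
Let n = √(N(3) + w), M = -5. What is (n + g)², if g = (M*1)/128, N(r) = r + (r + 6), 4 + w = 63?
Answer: 1163289/16384 - 5*√71/64 ≈ 70.343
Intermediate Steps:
w = 59 (w = -4 + 63 = 59)
N(r) = 6 + 2*r (N(r) = r + (6 + r) = 6 + 2*r)
n = √71 (n = √((6 + 2*3) + 59) = √((6 + 6) + 59) = √(12 + 59) = √71 ≈ 8.4261)
g = -5/128 (g = -5*1/128 = -5/128 ≈ -0.039063)
(n + g)² = (√71 - 5/128)² = (-5/128 + √71)²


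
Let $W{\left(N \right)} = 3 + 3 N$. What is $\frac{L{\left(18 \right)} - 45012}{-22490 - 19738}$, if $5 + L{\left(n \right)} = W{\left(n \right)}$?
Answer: $\frac{11240}{10557} \approx 1.0647$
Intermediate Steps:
$L{\left(n \right)} = -2 + 3 n$ ($L{\left(n \right)} = -5 + \left(3 + 3 n\right) = -2 + 3 n$)
$\frac{L{\left(18 \right)} - 45012}{-22490 - 19738} = \frac{\left(-2 + 3 \cdot 18\right) - 45012}{-22490 - 19738} = \frac{\left(-2 + 54\right) - 45012}{-42228} = \left(52 - 45012\right) \left(- \frac{1}{42228}\right) = \left(-44960\right) \left(- \frac{1}{42228}\right) = \frac{11240}{10557}$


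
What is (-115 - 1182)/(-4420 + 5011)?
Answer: -1297/591 ≈ -2.1946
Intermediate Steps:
(-115 - 1182)/(-4420 + 5011) = -1297/591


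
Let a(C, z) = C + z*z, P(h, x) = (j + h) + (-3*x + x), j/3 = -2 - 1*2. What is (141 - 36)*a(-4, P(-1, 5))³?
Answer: 15193828125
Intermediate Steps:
j = -12 (j = 3*(-2 - 1*2) = 3*(-2 - 2) = 3*(-4) = -12)
P(h, x) = -12 + h - 2*x (P(h, x) = (-12 + h) + (-3*x + x) = (-12 + h) - 2*x = -12 + h - 2*x)
a(C, z) = C + z²
(141 - 36)*a(-4, P(-1, 5))³ = (141 - 36)*(-4 + (-12 - 1 - 2*5)²)³ = 105*(-4 + (-12 - 1 - 10)²)³ = 105*(-4 + (-23)²)³ = 105*(-4 + 529)³ = 105*525³ = 105*144703125 = 15193828125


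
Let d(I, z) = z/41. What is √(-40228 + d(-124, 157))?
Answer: I*√67616831/41 ≈ 200.56*I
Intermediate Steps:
d(I, z) = z/41 (d(I, z) = z*(1/41) = z/41)
√(-40228 + d(-124, 157)) = √(-40228 + (1/41)*157) = √(-40228 + 157/41) = √(-1649191/41) = I*√67616831/41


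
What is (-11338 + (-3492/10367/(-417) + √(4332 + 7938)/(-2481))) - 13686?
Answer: -36059908148/1441013 - √12270/2481 ≈ -25024.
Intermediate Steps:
(-11338 + (-3492/10367/(-417) + √(4332 + 7938)/(-2481))) - 13686 = (-11338 + (-3492*1/10367*(-1/417) + √12270*(-1/2481))) - 13686 = (-11338 + (-3492/10367*(-1/417) - √12270/2481)) - 13686 = (-11338 + (1164/1441013 - √12270/2481)) - 13686 = (-16338204230/1441013 - √12270/2481) - 13686 = -36059908148/1441013 - √12270/2481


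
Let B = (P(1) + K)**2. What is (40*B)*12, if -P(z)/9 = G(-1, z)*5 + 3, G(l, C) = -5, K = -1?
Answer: 18628320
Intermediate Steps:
P(z) = 198 (P(z) = -9*(-5*5 + 3) = -9*(-25 + 3) = -9*(-22) = 198)
B = 38809 (B = (198 - 1)**2 = 197**2 = 38809)
(40*B)*12 = (40*38809)*12 = 1552360*12 = 18628320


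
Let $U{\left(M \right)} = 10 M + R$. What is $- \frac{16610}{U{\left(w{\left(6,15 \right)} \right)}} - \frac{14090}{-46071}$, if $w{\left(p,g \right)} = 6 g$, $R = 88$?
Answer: $- \frac{375659195}{22759074} \approx -16.506$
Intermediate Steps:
$U{\left(M \right)} = 88 + 10 M$ ($U{\left(M \right)} = 10 M + 88 = 88 + 10 M$)
$- \frac{16610}{U{\left(w{\left(6,15 \right)} \right)}} - \frac{14090}{-46071} = - \frac{16610}{88 + 10 \cdot 6 \cdot 15} - \frac{14090}{-46071} = - \frac{16610}{88 + 10 \cdot 90} - - \frac{14090}{46071} = - \frac{16610}{88 + 900} + \frac{14090}{46071} = - \frac{16610}{988} + \frac{14090}{46071} = \left(-16610\right) \frac{1}{988} + \frac{14090}{46071} = - \frac{8305}{494} + \frac{14090}{46071} = - \frac{375659195}{22759074}$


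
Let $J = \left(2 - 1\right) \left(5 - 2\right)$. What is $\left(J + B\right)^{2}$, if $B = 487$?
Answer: $240100$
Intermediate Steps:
$J = 3$ ($J = 1 \left(5 - 2\right) = 1 \cdot 3 = 3$)
$\left(J + B\right)^{2} = \left(3 + 487\right)^{2} = 490^{2} = 240100$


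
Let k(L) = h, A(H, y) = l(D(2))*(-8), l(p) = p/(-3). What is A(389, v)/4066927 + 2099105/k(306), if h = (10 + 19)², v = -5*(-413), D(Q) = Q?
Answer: 25610720414461/10260856821 ≈ 2496.0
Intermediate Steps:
v = 2065
l(p) = -p/3 (l(p) = p*(-⅓) = -p/3)
A(H, y) = 16/3 (A(H, y) = -⅓*2*(-8) = -⅔*(-8) = 16/3)
h = 841 (h = 29² = 841)
k(L) = 841
A(389, v)/4066927 + 2099105/k(306) = (16/3)/4066927 + 2099105/841 = (16/3)*(1/4066927) + 2099105*(1/841) = 16/12200781 + 2099105/841 = 25610720414461/10260856821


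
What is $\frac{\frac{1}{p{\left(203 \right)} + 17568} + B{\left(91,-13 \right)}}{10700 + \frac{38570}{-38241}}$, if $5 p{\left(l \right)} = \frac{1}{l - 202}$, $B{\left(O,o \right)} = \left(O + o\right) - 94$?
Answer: $- \frac{7677978813}{5134182594190} \approx -0.0014955$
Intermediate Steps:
$B{\left(O,o \right)} = -94 + O + o$
$p{\left(l \right)} = \frac{1}{5 \left(-202 + l\right)}$ ($p{\left(l \right)} = \frac{1}{5 \left(l - 202\right)} = \frac{1}{5 \left(-202 + l\right)}$)
$\frac{\frac{1}{p{\left(203 \right)} + 17568} + B{\left(91,-13 \right)}}{10700 + \frac{38570}{-38241}} = \frac{\frac{1}{\frac{1}{5 \left(-202 + 203\right)} + 17568} - 16}{10700 + \frac{38570}{-38241}} = \frac{\frac{1}{\frac{1}{5 \cdot 1} + 17568} - 16}{10700 + 38570 \left(- \frac{1}{38241}\right)} = \frac{\frac{1}{\frac{1}{5} \cdot 1 + 17568} - 16}{10700 - \frac{5510}{5463}} = \frac{\frac{1}{\frac{1}{5} + 17568} - 16}{\frac{58448590}{5463}} = \left(\frac{1}{\frac{87841}{5}} - 16\right) \frac{5463}{58448590} = \left(\frac{5}{87841} - 16\right) \frac{5463}{58448590} = \left(- \frac{1405451}{87841}\right) \frac{5463}{58448590} = - \frac{7677978813}{5134182594190}$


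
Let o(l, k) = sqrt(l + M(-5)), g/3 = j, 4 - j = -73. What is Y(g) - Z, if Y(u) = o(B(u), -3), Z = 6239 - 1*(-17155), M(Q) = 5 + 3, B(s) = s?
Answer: -23394 + sqrt(239) ≈ -23379.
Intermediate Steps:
j = 77 (j = 4 - 1*(-73) = 4 + 73 = 77)
g = 231 (g = 3*77 = 231)
M(Q) = 8
Z = 23394 (Z = 6239 + 17155 = 23394)
o(l, k) = sqrt(8 + l) (o(l, k) = sqrt(l + 8) = sqrt(8 + l))
Y(u) = sqrt(8 + u)
Y(g) - Z = sqrt(8 + 231) - 1*23394 = sqrt(239) - 23394 = -23394 + sqrt(239)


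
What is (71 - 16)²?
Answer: 3025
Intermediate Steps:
(71 - 16)² = 55² = 3025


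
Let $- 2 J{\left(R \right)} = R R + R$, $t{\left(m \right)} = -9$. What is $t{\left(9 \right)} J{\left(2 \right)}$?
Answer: $27$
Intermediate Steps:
$J{\left(R \right)} = - \frac{R}{2} - \frac{R^{2}}{2}$ ($J{\left(R \right)} = - \frac{R R + R}{2} = - \frac{R^{2} + R}{2} = - \frac{R + R^{2}}{2} = - \frac{R}{2} - \frac{R^{2}}{2}$)
$t{\left(9 \right)} J{\left(2 \right)} = - 9 \left(\left(- \frac{1}{2}\right) 2 \left(1 + 2\right)\right) = - 9 \left(\left(- \frac{1}{2}\right) 2 \cdot 3\right) = \left(-9\right) \left(-3\right) = 27$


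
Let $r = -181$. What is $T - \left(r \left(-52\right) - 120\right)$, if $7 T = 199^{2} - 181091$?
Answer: $- \frac{206534}{7} \approx -29505.0$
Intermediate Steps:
$T = - \frac{141490}{7}$ ($T = \frac{199^{2} - 181091}{7} = \frac{39601 - 181091}{7} = \frac{1}{7} \left(-141490\right) = - \frac{141490}{7} \approx -20213.0$)
$T - \left(r \left(-52\right) - 120\right) = - \frac{141490}{7} - \left(\left(-181\right) \left(-52\right) - 120\right) = - \frac{141490}{7} - \left(9412 - 120\right) = - \frac{141490}{7} - 9292 = - \frac{206534}{7}$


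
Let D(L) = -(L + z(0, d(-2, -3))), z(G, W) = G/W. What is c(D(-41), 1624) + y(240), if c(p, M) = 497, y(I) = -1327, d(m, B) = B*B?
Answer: -830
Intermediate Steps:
d(m, B) = B²
D(L) = -L (D(L) = -(L + 0/((-3)²)) = -(L + 0/9) = -(L + 0*(⅑)) = -(L + 0) = -L)
c(D(-41), 1624) + y(240) = 497 - 1327 = -830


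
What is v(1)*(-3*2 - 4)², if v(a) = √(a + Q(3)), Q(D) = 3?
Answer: 200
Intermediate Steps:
v(a) = √(3 + a) (v(a) = √(a + 3) = √(3 + a))
v(1)*(-3*2 - 4)² = √(3 + 1)*(-3*2 - 4)² = √4*(-6 - 4)² = 2*(-10)² = 2*100 = 200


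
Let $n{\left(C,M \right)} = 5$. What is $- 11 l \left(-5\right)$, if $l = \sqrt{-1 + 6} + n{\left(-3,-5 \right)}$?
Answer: $275 + 55 \sqrt{5} \approx 397.98$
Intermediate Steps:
$l = 5 + \sqrt{5}$ ($l = \sqrt{-1 + 6} + 5 = \sqrt{5} + 5 = 5 + \sqrt{5} \approx 7.2361$)
$- 11 l \left(-5\right) = - 11 \left(5 + \sqrt{5}\right) \left(-5\right) = \left(-55 - 11 \sqrt{5}\right) \left(-5\right) = 275 + 55 \sqrt{5}$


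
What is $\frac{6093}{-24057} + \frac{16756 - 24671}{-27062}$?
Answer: $\frac{2835821}{72336726} \approx 0.039203$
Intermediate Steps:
$\frac{6093}{-24057} + \frac{16756 - 24671}{-27062} = 6093 \left(- \frac{1}{24057}\right) - - \frac{7915}{27062} = - \frac{677}{2673} + \frac{7915}{27062} = \frac{2835821}{72336726}$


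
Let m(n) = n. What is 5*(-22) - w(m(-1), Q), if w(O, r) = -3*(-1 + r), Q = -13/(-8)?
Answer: -865/8 ≈ -108.13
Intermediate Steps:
Q = 13/8 (Q = -13*(-1/8) = 13/8 ≈ 1.6250)
w(O, r) = 3 - 3*r
5*(-22) - w(m(-1), Q) = 5*(-22) - (3 - 3*13/8) = -110 - (3 - 39/8) = -110 - 1*(-15/8) = -110 + 15/8 = -865/8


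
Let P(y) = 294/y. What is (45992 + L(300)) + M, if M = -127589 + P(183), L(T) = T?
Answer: -4959019/61 ≈ -81295.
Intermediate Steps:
M = -7782831/61 (M = -127589 + 294/183 = -127589 + 294*(1/183) = -127589 + 98/61 = -7782831/61 ≈ -1.2759e+5)
(45992 + L(300)) + M = (45992 + 300) - 7782831/61 = 46292 - 7782831/61 = -4959019/61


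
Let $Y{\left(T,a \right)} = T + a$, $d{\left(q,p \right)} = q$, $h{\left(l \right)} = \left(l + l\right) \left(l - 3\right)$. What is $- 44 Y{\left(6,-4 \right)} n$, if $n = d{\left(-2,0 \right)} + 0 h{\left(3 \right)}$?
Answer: $176$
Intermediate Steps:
$h{\left(l \right)} = 2 l \left(-3 + l\right)$
$n = -2$ ($n = -2 + 0 \cdot 2 \cdot 3 \left(-3 + 3\right) = -2 + 0 \cdot 2 \cdot 3 \cdot 0 = -2 + 0 \cdot 0 = -2 + 0 = -2$)
$- 44 Y{\left(6,-4 \right)} n = - 44 \left(6 - 4\right) \left(-2\right) = \left(-44\right) 2 \left(-2\right) = \left(-88\right) \left(-2\right) = 176$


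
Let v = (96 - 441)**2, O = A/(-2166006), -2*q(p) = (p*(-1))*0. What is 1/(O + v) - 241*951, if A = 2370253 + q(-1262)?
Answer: -59086928140581321/257806493897 ≈ -2.2919e+5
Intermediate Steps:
q(p) = 0 (q(p) = -p*(-1)*0/2 = -(-p)*0/2 = -1/2*0 = 0)
A = 2370253 (A = 2370253 + 0 = 2370253)
O = -2370253/2166006 (O = 2370253/(-2166006) = 2370253*(-1/2166006) = -2370253/2166006 ≈ -1.0943)
v = 119025 (v = (-345)**2 = 119025)
1/(O + v) - 241*951 = 1/(-2370253/2166006 + 119025) - 241*951 = 1/(257806493897/2166006) - 229191 = 2166006/257806493897 - 229191 = -59086928140581321/257806493897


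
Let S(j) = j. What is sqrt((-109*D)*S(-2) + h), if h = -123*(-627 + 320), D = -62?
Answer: sqrt(24245) ≈ 155.71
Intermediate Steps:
h = 37761 (h = -123*(-307) = 37761)
sqrt((-109*D)*S(-2) + h) = sqrt(-109*(-62)*(-2) + 37761) = sqrt(6758*(-2) + 37761) = sqrt(-13516 + 37761) = sqrt(24245)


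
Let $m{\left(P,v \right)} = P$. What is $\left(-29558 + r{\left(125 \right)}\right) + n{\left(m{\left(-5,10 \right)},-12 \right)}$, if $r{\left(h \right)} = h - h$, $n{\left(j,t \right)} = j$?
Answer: $-29563$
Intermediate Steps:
$r{\left(h \right)} = 0$
$\left(-29558 + r{\left(125 \right)}\right) + n{\left(m{\left(-5,10 \right)},-12 \right)} = \left(-29558 + 0\right) - 5 = -29558 - 5 = -29563$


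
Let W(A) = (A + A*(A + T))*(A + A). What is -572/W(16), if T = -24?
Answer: 143/896 ≈ 0.15960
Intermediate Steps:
W(A) = 2*A*(A + A*(-24 + A)) (W(A) = (A + A*(A - 24))*(A + A) = (A + A*(-24 + A))*(2*A) = 2*A*(A + A*(-24 + A)))
-572/W(16) = -572*1/(512*(-23 + 16)) = -572/(2*256*(-7)) = -572/(-3584) = -572*(-1/3584) = 143/896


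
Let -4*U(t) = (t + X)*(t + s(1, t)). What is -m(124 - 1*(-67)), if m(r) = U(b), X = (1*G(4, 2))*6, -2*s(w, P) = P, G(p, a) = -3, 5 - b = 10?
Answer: 115/8 ≈ 14.375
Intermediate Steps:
b = -5 (b = 5 - 1*10 = 5 - 10 = -5)
s(w, P) = -P/2
X = -18 (X = (1*(-3))*6 = -3*6 = -18)
U(t) = -t*(-18 + t)/8 (U(t) = -(t - 18)*(t - t/2)/4 = -(-18 + t)*t/2/4 = -t*(-18 + t)/8)
m(r) = -115/8 (m(r) = (1/8)*(-5)*(18 - 1*(-5)) = (1/8)*(-5)*(18 + 5) = (1/8)*(-5)*23 = -115/8)
-m(124 - 1*(-67)) = -1*(-115/8) = 115/8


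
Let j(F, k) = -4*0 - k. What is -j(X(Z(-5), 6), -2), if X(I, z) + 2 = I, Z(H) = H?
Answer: -2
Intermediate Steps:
X(I, z) = -2 + I
j(F, k) = -k (j(F, k) = 0 - k = -k)
-j(X(Z(-5), 6), -2) = -(-1)*(-2) = -1*2 = -2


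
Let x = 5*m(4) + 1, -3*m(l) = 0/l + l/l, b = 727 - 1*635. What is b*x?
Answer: -184/3 ≈ -61.333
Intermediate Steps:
b = 92 (b = 727 - 635 = 92)
m(l) = -1/3 (m(l) = -(0/l + l/l)/3 = -(0 + 1)/3 = -1/3*1 = -1/3)
x = -2/3 (x = 5*(-1/3) + 1 = -5/3 + 1 = -2/3 ≈ -0.66667)
b*x = 92*(-2/3) = -184/3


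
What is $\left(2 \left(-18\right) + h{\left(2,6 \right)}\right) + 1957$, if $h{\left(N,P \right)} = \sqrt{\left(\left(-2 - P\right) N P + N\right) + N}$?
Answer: $1921 + 2 i \sqrt{23} \approx 1921.0 + 9.5917 i$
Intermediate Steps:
$h{\left(N,P \right)} = \sqrt{2 N + N P \left(-2 - P\right)}$ ($h{\left(N,P \right)} = \sqrt{\left(N \left(-2 - P\right) P + N\right) + N} = \sqrt{\left(N P \left(-2 - P\right) + N\right) + N} = \sqrt{\left(N + N P \left(-2 - P\right)\right) + N} = \sqrt{2 N + N P \left(-2 - P\right)}$)
$\left(2 \left(-18\right) + h{\left(2,6 \right)}\right) + 1957 = \left(2 \left(-18\right) + \sqrt{2 \left(2 - 6^{2} - 12\right)}\right) + 1957 = \left(-36 + \sqrt{2 \left(2 - 36 - 12\right)}\right) + 1957 = \left(-36 + \sqrt{2 \left(-46\right)}\right) + 1957 = \left(-36 + \sqrt{-92}\right) + 1957 = \left(-36 + 2 i \sqrt{23}\right) + 1957 = 1921 + 2 i \sqrt{23}$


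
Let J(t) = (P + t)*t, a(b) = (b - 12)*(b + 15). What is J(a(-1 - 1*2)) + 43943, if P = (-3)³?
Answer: 81203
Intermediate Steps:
a(b) = (-12 + b)*(15 + b)
P = -27
J(t) = t*(-27 + t) (J(t) = (-27 + t)*t = t*(-27 + t))
J(a(-1 - 1*2)) + 43943 = (-180 + (-1 - 1*2)² + 3*(-1 - 1*2))*(-27 + (-180 + (-1 - 1*2)² + 3*(-1 - 1*2))) + 43943 = (-180 + (-1 - 2)² + 3*(-1 - 2))*(-27 + (-180 + (-1 - 2)² + 3*(-1 - 2))) + 43943 = (-180 + (-3)² + 3*(-3))*(-27 + (-180 + (-3)² + 3*(-3))) + 43943 = (-180 + 9 - 9)*(-27 + (-180 + 9 - 9)) + 43943 = -180*(-27 - 180) + 43943 = -180*(-207) + 43943 = 37260 + 43943 = 81203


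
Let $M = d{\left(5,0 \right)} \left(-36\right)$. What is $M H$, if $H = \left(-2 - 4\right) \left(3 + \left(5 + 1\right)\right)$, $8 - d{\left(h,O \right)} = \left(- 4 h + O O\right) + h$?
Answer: $44712$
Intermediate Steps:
$d{\left(h,O \right)} = 8 - O^{2} + 3 h$ ($d{\left(h,O \right)} = 8 - \left(\left(- 4 h + O O\right) + h\right) = 8 - \left(\left(- 4 h + O^{2}\right) + h\right) = 8 - \left(\left(O^{2} - 4 h\right) + h\right) = 8 - \left(O^{2} - 3 h\right) = 8 - O^{2} + 3 h$)
$H = -54$ ($H = - 6 \left(3 + 6\right) = \left(-6\right) 9 = -54$)
$M = -828$ ($M = \left(8 - 0^{2} + 3 \cdot 5\right) \left(-36\right) = \left(8 - 0 + 15\right) \left(-36\right) = \left(8 + 0 + 15\right) \left(-36\right) = 23 \left(-36\right) = -828$)
$M H = \left(-828\right) \left(-54\right) = 44712$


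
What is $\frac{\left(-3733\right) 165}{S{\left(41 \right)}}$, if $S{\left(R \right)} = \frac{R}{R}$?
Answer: $-615945$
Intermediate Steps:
$S{\left(R \right)} = 1$
$\frac{\left(-3733\right) 165}{S{\left(41 \right)}} = \frac{\left(-3733\right) 165}{1} = \left(-615945\right) 1 = -615945$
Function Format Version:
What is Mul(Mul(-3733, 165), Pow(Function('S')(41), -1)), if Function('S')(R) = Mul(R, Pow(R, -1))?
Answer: -615945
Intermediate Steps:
Function('S')(R) = 1
Mul(Mul(-3733, 165), Pow(Function('S')(41), -1)) = Mul(Mul(-3733, 165), Pow(1, -1)) = Mul(-615945, 1) = -615945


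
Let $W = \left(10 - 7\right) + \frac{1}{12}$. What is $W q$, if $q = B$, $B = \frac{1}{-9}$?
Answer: $- \frac{37}{108} \approx -0.34259$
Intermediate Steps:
$B = - \frac{1}{9} \approx -0.11111$
$q = - \frac{1}{9} \approx -0.11111$
$W = \frac{37}{12}$ ($W = 3 + \frac{1}{12} = \frac{37}{12} \approx 3.0833$)
$W q = \frac{37}{12} \left(- \frac{1}{9}\right) = - \frac{37}{108}$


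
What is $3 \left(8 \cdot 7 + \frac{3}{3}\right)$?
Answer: $171$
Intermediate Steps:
$3 \left(8 \cdot 7 + \frac{3}{3}\right) = 3 \left(56 + 3 \cdot \frac{1}{3}\right) = 3 \left(56 + 1\right) = 3 \cdot 57 = 171$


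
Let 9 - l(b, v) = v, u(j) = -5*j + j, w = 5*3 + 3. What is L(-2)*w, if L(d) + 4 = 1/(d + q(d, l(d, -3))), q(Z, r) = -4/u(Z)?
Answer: -396/5 ≈ -79.200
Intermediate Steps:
w = 18 (w = 15 + 3 = 18)
u(j) = -4*j
l(b, v) = 9 - v
q(Z, r) = 1/Z (q(Z, r) = -4*(-1/(4*Z)) = -(-1)/Z = 1/Z)
L(d) = -4 + 1/(d + 1/d)
L(-2)*w = ((-4 - 2 - 4*(-2)**2)/(1 + (-2)**2))*18 = ((-4 - 2 - 4*4)/(1 + 4))*18 = ((-4 - 2 - 16)/5)*18 = ((1/5)*(-22))*18 = -22/5*18 = -396/5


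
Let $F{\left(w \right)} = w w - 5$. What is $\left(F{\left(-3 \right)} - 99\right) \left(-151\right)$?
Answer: $14345$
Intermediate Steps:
$F{\left(w \right)} = -5 + w^{2}$ ($F{\left(w \right)} = w^{2} - 5 = -5 + w^{2}$)
$\left(F{\left(-3 \right)} - 99\right) \left(-151\right) = \left(\left(-5 + \left(-3\right)^{2}\right) - 99\right) \left(-151\right) = \left(\left(-5 + 9\right) - 99\right) \left(-151\right) = \left(4 - 99\right) \left(-151\right) = \left(-95\right) \left(-151\right) = 14345$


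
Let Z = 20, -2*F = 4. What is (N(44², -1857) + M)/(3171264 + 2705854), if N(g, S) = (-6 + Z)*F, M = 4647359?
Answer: 357487/452086 ≈ 0.79075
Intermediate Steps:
F = -2 (F = -½*4 = -2)
N(g, S) = -28 (N(g, S) = (-6 + 20)*(-2) = 14*(-2) = -28)
(N(44², -1857) + M)/(3171264 + 2705854) = (-28 + 4647359)/(3171264 + 2705854) = 4647331/5877118 = 4647331*(1/5877118) = 357487/452086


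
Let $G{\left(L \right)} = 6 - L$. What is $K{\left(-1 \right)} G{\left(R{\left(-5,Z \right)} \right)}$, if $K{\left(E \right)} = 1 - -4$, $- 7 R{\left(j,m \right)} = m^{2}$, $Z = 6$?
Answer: $\frac{390}{7} \approx 55.714$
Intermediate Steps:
$R{\left(j,m \right)} = - \frac{m^{2}}{7}$
$K{\left(E \right)} = 5$ ($K{\left(E \right)} = 1 + 4 = 5$)
$K{\left(-1 \right)} G{\left(R{\left(-5,Z \right)} \right)} = 5 \left(6 - - \frac{6^{2}}{7}\right) = 5 \left(6 - \left(- \frac{1}{7}\right) 36\right) = 5 \left(6 - - \frac{36}{7}\right) = 5 \left(6 + \frac{36}{7}\right) = 5 \cdot \frac{78}{7} = \frac{390}{7}$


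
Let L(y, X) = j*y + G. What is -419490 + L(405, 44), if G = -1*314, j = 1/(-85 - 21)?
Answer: -44499629/106 ≈ -4.1981e+5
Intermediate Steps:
j = -1/106 (j = 1/(-106) = -1/106 ≈ -0.0094340)
G = -314
L(y, X) = -314 - y/106 (L(y, X) = -y/106 - 314 = -314 - y/106)
-419490 + L(405, 44) = -419490 + (-314 - 1/106*405) = -419490 + (-314 - 405/106) = -419490 - 33689/106 = -44499629/106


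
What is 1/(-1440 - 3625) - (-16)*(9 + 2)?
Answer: 891439/5065 ≈ 176.00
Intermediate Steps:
1/(-1440 - 3625) - (-16)*(9 + 2) = 1/(-5065) - (-16)*11 = -1/5065 - 1*(-176) = -1/5065 + 176 = 891439/5065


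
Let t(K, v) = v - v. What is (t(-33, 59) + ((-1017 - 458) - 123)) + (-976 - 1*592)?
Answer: -3166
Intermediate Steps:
t(K, v) = 0
(t(-33, 59) + ((-1017 - 458) - 123)) + (-976 - 1*592) = (0 + ((-1017 - 458) - 123)) + (-976 - 1*592) = (0 + (-1475 - 123)) + (-976 - 592) = (0 - 1598) - 1568 = -1598 - 1568 = -3166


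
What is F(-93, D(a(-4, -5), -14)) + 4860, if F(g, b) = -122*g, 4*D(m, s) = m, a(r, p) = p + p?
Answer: 16206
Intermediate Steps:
a(r, p) = 2*p
D(m, s) = m/4
F(-93, D(a(-4, -5), -14)) + 4860 = -122*(-93) + 4860 = 11346 + 4860 = 16206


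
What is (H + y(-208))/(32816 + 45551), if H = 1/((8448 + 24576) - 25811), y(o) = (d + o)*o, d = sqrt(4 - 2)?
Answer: 312063233/565261171 - 208*sqrt(2)/78367 ≈ 0.54832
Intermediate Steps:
d = sqrt(2) ≈ 1.4142
y(o) = o*(o + sqrt(2)) (y(o) = (sqrt(2) + o)*o = (o + sqrt(2))*o = o*(o + sqrt(2)))
H = 1/7213 (H = 1/(33024 - 25811) = 1/7213 ≈ 0.00013864)
(H + y(-208))/(32816 + 45551) = (1/7213 - 208*(-208 + sqrt(2)))/(32816 + 45551) = (1/7213 + (43264 - 208*sqrt(2)))/78367 = (312063233/7213 - 208*sqrt(2))*(1/78367) = 312063233/565261171 - 208*sqrt(2)/78367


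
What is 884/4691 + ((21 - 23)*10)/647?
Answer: 478128/3035077 ≈ 0.15753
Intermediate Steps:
884/4691 + ((21 - 23)*10)/647 = 884*(1/4691) - 2*10*(1/647) = 884/4691 - 20*1/647 = 884/4691 - 20/647 = 478128/3035077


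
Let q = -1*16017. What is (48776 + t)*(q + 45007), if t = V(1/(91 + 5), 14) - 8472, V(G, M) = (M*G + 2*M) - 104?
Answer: 27989134745/24 ≈ 1.1662e+9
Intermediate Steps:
q = -16017
V(G, M) = -104 + 2*M + G*M (V(G, M) = (G*M + 2*M) - 104 = (2*M + G*M) - 104 = -104 + 2*M + G*M)
t = -410297/48 (t = (-104 + 2*14 + 14/(91 + 5)) - 8472 = (-104 + 28 + 14/96) - 8472 = (-104 + 28 + (1/96)*14) - 8472 = (-104 + 28 + 7/48) - 8472 = -3641/48 - 8472 = -410297/48 ≈ -8547.9)
(48776 + t)*(q + 45007) = (48776 - 410297/48)*(-16017 + 45007) = (1930951/48)*28990 = 27989134745/24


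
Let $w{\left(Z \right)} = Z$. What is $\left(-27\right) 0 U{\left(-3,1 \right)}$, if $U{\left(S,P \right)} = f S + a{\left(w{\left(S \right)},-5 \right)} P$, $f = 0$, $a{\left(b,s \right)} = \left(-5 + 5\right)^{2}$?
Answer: $0$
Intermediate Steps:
$a{\left(b,s \right)} = 0$ ($a{\left(b,s \right)} = 0^{2} = 0$)
$U{\left(S,P \right)} = 0$ ($U{\left(S,P \right)} = 0 S + 0 P = 0 + 0 = 0$)
$\left(-27\right) 0 U{\left(-3,1 \right)} = \left(-27\right) 0 \cdot 0 = 0 \cdot 0 = 0$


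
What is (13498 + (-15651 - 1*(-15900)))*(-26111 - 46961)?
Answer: -1004520784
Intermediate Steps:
(13498 + (-15651 - 1*(-15900)))*(-26111 - 46961) = (13498 + (-15651 + 15900))*(-73072) = (13498 + 249)*(-73072) = 13747*(-73072) = -1004520784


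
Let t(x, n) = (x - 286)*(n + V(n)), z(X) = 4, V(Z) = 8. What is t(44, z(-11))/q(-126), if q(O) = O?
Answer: 484/21 ≈ 23.048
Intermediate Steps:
t(x, n) = (-286 + x)*(8 + n) (t(x, n) = (x - 286)*(n + 8) = (-286 + x)*(8 + n))
t(44, z(-11))/q(-126) = (-2288 - 286*4 + 8*44 + 4*44)/(-126) = (-2288 - 1144 + 352 + 176)*(-1/126) = -2904*(-1/126) = 484/21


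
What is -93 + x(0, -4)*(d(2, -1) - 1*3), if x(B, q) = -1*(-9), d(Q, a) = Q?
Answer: -102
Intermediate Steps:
x(B, q) = 9
-93 + x(0, -4)*(d(2, -1) - 1*3) = -93 + 9*(2 - 1*3) = -93 + 9*(2 - 3) = -93 + 9*(-1) = -93 - 9 = -102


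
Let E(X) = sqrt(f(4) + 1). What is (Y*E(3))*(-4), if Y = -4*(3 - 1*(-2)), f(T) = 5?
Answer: 80*sqrt(6) ≈ 195.96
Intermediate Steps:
Y = -20 (Y = -4*(3 + 2) = -4*5 = -20)
E(X) = sqrt(6) (E(X) = sqrt(5 + 1) = sqrt(6))
(Y*E(3))*(-4) = -20*sqrt(6)*(-4) = 80*sqrt(6)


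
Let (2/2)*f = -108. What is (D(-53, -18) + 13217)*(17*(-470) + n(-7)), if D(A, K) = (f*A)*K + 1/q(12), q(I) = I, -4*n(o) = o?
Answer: 11479424129/16 ≈ 7.1746e+8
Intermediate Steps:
n(o) = -o/4
f = -108
D(A, K) = 1/12 - 108*A*K (D(A, K) = (-108*A)*K + 1/12 = -108*A*K + 1/12 = 1/12 - 108*A*K)
(D(-53, -18) + 13217)*(17*(-470) + n(-7)) = ((1/12 - 108*(-53)*(-18)) + 13217)*(17*(-470) - ¼*(-7)) = ((1/12 - 103032) + 13217)*(-7990 + 7/4) = (-1236383/12 + 13217)*(-31953/4) = -1077779/12*(-31953/4) = 11479424129/16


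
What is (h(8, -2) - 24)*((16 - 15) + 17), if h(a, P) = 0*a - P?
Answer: -396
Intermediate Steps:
h(a, P) = -P (h(a, P) = 0 - P = -P)
(h(8, -2) - 24)*((16 - 15) + 17) = (-1*(-2) - 24)*((16 - 15) + 17) = (2 - 24)*(1 + 17) = -22*18 = -396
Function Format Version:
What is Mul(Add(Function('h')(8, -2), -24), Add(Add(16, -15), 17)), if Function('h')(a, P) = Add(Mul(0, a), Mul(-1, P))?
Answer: -396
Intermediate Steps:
Function('h')(a, P) = Mul(-1, P) (Function('h')(a, P) = Add(0, Mul(-1, P)) = Mul(-1, P))
Mul(Add(Function('h')(8, -2), -24), Add(Add(16, -15), 17)) = Mul(Add(Mul(-1, -2), -24), Add(Add(16, -15), 17)) = Mul(Add(2, -24), Add(1, 17)) = Mul(-22, 18) = -396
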